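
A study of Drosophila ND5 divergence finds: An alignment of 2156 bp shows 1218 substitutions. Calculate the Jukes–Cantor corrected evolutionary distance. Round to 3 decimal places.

p = 1218/2156 ≈ 0.564935.
d = −(3/4) ln(1 − 4p/3) = −0.75 ln(1 − 0.753247) = −0.75 ln(0.246753)
  = −0.75 × (-1.399367) = 1.049525 substitutions/site.

1.050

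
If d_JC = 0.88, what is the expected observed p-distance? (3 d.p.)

0.518

p = (3/4)(1 − e^(−4d/3)) = 0.75 × (1 − e^(-1.173333)) = 0.75 × (1 − 0.309334) = 0.518000.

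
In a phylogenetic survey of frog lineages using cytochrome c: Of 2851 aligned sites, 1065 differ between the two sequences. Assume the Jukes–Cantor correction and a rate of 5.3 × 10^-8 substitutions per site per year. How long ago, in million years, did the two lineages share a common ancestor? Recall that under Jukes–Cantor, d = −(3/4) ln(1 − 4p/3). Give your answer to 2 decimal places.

p = 1065/2851 ≈ 0.373553.
d = −(3/4) ln(1 − 4p/3) = −0.75 ln(1 − 0.498071) = −0.75 ln(0.501929)
  = −0.75 × (-0.689297) = 0.516973 substitutions/site.
Under a molecular clock d = 2μt, so t = d/(2μ) = 0.516973 / (2 × 5.3 × 10^-8) = 4.88 million years.

4.88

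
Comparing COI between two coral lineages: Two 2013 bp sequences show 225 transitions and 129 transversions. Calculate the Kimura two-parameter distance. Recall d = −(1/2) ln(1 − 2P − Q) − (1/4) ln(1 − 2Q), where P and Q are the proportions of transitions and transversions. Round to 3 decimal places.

0.204

P = 225/2013 ≈ 0.111773 and Q = 129/2013 ≈ 0.064083.
Under the Kimura two-parameter model, d = −½ ln(1 − 2P − Q) − ¼ ln(1 − 2Q).
1 − 2P − Q = 0.712371, giving −½ ln(0.712371) = 0.169578.
1 − 2Q = 0.871834, giving −¼ ln(0.871834) = 0.034289.
d = 0.169578 + 0.034289 = 0.203867.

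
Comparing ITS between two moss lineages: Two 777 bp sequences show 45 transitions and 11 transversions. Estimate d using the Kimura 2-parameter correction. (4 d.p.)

0.0768

P = 45/777 ≈ 0.057915 and Q = 11/777 ≈ 0.014157.
Under the Kimura two-parameter model, d = −½ ln(1 − 2P − Q) − ¼ ln(1 − 2Q).
1 − 2P − Q = 0.870013, giving −½ ln(0.870013) = 0.069624.
1 − 2Q = 0.971686, giving −¼ ln(0.971686) = 0.007181.
d = 0.069624 + 0.007181 = 0.076805.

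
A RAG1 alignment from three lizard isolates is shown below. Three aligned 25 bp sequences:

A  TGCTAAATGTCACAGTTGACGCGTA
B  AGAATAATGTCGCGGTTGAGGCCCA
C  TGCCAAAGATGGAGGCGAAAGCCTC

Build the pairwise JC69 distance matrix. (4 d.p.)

d(A,B) = 0.4904, d(A,C) = 0.8865, d(B,C) = 1.0298

A–B: 9/25 sites differ → p = 0.36, d = −0.75 ln(1 − 0.48) = 0.490445 ≈ 0.4904.
A–C: 13/25 sites differ → p = 0.52, d = −0.75 ln(1 − 0.693333) = 0.886495 ≈ 0.8865.
B–C: 14/25 sites differ → p = 0.56, d = −0.75 ln(1 − 0.746667) = 1.029788 ≈ 1.0298.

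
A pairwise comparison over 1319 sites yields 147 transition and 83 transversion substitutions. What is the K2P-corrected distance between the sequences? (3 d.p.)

0.202

P = 147/1319 ≈ 0.111448 and Q = 83/1319 ≈ 0.062926.
Under the Kimura two-parameter model, d = −½ ln(1 − 2P − Q) − ¼ ln(1 − 2Q).
1 − 2P − Q = 0.714178, giving −½ ln(0.714178) = 0.168312.
1 − 2Q = 0.874148, giving −¼ ln(0.874148) = 0.033626.
d = 0.168312 + 0.033626 = 0.201938.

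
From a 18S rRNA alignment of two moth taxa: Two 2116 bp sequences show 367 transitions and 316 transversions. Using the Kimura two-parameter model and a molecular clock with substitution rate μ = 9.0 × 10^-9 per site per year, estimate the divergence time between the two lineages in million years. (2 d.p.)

P = 367/2116 ≈ 0.17344 and Q = 316/2116 ≈ 0.149338.
Under the Kimura two-parameter model, d = −½ ln(1 − 2P − Q) − ¼ ln(1 − 2Q).
1 − 2P − Q = 0.503782, giving −½ ln(0.503782) = 0.342806.
1 − 2Q = 0.701324, giving −¼ ln(0.701324) = 0.088696.
d = 0.342806 + 0.088696 = 0.431502.
Under a molecular clock d = 2μt, so t = d/(2μ) = 0.431502 / (2 × 9.0 × 10^-9) = 23.97 million years.

23.97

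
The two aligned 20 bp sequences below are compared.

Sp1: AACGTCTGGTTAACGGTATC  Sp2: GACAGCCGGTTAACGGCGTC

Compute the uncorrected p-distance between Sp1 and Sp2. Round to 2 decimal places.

0.30

The sequences differ at 6 of 20 positions (sites 1, 4, 5, 7, 17, 18).
p = 6/20 = 0.30.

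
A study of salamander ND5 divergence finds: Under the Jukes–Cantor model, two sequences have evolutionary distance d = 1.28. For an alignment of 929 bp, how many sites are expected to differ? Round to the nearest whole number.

Invert JC69: p = (3/4)(1 − e^(−4d/3)) = 0.75 × (1 − e^(-1.706667)) = 0.75 × (1 − 0.181470) = 0.613898.
Expected differing sites = pL ≈ 0.613898 × 929 = 570.311242 ≈ 570.

570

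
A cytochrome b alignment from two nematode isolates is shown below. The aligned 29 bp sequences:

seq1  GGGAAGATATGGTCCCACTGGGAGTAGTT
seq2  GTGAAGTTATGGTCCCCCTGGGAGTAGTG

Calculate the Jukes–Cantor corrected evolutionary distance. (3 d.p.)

The sequences differ at 4 of 29 sites (2, 7, 17, 29), so p = 4/29 ≈ 0.137931.
d = −(3/4) ln(1 − 4p/3) = −0.75 ln(1 − 0.183908) = −0.75 ln(0.816092)
  = −0.75 × (-0.203228) = 0.152421 substitutions/site.

0.152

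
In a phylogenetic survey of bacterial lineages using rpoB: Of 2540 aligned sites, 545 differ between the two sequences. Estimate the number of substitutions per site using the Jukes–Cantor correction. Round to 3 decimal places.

0.253

p = 545/2540 ≈ 0.214567.
d = −(3/4) ln(1 − 4p/3) = −0.75 ln(1 − 0.286089) = −0.75 ln(0.713911)
  = −0.75 × (-0.336997) = 0.252748 substitutions/site.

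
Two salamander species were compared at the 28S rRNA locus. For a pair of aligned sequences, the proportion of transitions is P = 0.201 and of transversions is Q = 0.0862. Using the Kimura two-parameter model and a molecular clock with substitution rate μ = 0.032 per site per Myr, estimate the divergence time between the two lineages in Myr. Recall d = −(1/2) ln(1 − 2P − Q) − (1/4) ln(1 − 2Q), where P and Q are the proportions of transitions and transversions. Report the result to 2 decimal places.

Under the Kimura two-parameter model, d = −½ ln(1 − 2P − Q) − ¼ ln(1 − 2Q).
1 − 2P − Q = 0.5118, giving −½ ln(0.5118) = 0.334911.
1 − 2Q = 0.8276, giving −¼ ln(0.8276) = 0.047306.
d = 0.334911 + 0.047306 = 0.382217.
Under a molecular clock d = 2μt, so t = d/(2μ) = 0.382217 / (2 × 0.032) = 5.97 Myr.

5.97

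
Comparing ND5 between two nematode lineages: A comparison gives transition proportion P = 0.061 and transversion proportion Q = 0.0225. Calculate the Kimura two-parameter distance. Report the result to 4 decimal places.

Under the Kimura two-parameter model, d = −½ ln(1 − 2P − Q) − ¼ ln(1 − 2Q).
1 − 2P − Q = 0.8555, giving −½ ln(0.8555) = 0.078035.
1 − 2Q = 0.955, giving −¼ ln(0.955) = 0.011511.
d = 0.078035 + 0.011511 = 0.089546.

0.0895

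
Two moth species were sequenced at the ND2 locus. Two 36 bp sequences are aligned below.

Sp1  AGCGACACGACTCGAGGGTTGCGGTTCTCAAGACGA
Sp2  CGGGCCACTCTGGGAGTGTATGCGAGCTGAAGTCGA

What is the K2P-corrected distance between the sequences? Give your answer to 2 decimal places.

Of 36 sites, 1 differences are transitions and 16 are transversions, so P = 1/36 ≈ 0.027778 and Q = 16/36 ≈ 0.444444.
Under the Kimura two-parameter model, d = −½ ln(1 − 2P − Q) − ¼ ln(1 − 2Q).
1 − 2P − Q = 0.5, giving −½ ln(0.5) = 0.346574.
1 − 2Q = 0.111112, giving −¼ ln(0.111112) = 0.549304.
d = 0.346574 + 0.549304 = 0.895878.

0.90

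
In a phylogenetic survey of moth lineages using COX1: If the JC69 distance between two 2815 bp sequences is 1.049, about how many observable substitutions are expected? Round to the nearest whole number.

1590

Invert JC69: p = (3/4)(1 − e^(−4d/3)) = 0.75 × (1 − e^(-1.398667)) = 0.75 × (1 − 0.246926) = 0.564806.
Expected differing sites = pL ≈ 0.564806 × 2815 = 1589.92889 ≈ 1590.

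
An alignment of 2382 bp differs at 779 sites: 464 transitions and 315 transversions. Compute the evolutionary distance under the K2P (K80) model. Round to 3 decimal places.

0.446

P = 464/2382 ≈ 0.194794 and Q = 315/2382 ≈ 0.132242.
Under the Kimura two-parameter model, d = −½ ln(1 − 2P − Q) − ¼ ln(1 − 2Q).
1 − 2P − Q = 0.47817, giving −½ ln(0.47817) = 0.368894.
1 − 2Q = 0.735516, giving −¼ ln(0.735516) = 0.076796.
d = 0.368894 + 0.076796 = 0.445690.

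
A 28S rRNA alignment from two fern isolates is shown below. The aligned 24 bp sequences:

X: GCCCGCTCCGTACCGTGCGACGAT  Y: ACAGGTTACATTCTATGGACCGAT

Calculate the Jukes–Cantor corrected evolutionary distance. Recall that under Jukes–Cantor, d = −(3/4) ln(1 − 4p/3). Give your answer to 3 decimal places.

The sequences differ at 12 of 24 sites, so p = 12/24 = 0.5.
d = −(3/4) ln(1 − 4p/3) = −0.75 ln(1 − 0.666667) = −0.75 ln(0.333333)
  = −0.75 × (-1.098613) = 0.823960 substitutions/site.

0.824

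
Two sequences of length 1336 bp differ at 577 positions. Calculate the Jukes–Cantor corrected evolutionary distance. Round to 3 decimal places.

0.643

p = 577/1336 ≈ 0.431886.
d = −(3/4) ln(1 − 4p/3) = −0.75 ln(1 − 0.575848) = −0.75 ln(0.424152)
  = −0.75 × (-0.857663) = 0.643247 substitutions/site.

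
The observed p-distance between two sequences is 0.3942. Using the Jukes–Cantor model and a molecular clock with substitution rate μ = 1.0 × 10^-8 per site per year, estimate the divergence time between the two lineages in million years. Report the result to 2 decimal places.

d = −(3/4) ln(1 − 4p/3) = −0.75 ln(1 − 0.5256) = −0.75 ln(0.4744)
  = −0.75 × (-0.745704) = 0.559278 substitutions/site.
Under a molecular clock d = 2μt, so t = d/(2μ) = 0.559278 / (2 × 1.0 × 10^-8) = 27.96 million years.

27.96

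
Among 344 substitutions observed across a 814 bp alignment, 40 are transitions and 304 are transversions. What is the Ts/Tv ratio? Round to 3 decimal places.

R = 40/304 = 0.131578… ≈ 0.132 (to 3 d.p.).

0.132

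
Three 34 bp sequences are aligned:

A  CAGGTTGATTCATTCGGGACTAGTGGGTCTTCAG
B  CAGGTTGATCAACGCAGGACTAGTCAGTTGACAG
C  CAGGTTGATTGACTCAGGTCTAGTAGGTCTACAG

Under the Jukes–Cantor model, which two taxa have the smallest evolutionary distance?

A–B: 10/34 differ, p = 0.294, d = 0.373.
A–C: 6/34 differ, p = 0.176, d = 0.201.
B–C: 8/34 differ, p = 0.235, d = 0.282.
The smallest distance is between A and C.

A and C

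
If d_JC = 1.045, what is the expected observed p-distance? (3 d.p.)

0.564

p = (3/4)(1 − e^(−4d/3)) = 0.75 × (1 − e^(-1.393333)) = 0.75 × (1 − 0.248247) = 0.563815.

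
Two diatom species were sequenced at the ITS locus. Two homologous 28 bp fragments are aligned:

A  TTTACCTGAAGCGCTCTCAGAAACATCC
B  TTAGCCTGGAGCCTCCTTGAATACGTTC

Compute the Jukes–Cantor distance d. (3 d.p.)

0.635

The sequences differ at 12 of 28 sites, so p = 12/28 ≈ 0.428571.
d = −(3/4) ln(1 − 4p/3) = −0.75 ln(1 − 0.571428) = −0.75 ln(0.428572)
  = −0.75 × (-0.847297) = 0.635473 substitutions/site.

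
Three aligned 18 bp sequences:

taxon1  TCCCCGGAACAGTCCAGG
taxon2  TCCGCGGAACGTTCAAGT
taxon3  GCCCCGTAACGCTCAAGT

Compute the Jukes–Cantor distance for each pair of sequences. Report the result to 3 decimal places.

taxon1–taxon2: 5/18 sites differ → p ≈ 0.277778, d = −0.75 ln(1 − 0.370371) = 0.346968 ≈ 0.347.
taxon1–taxon3: 6/18 sites differ → p ≈ 0.333333, d = −0.75 ln(1 − 0.444444) = 0.440839 ≈ 0.441.
taxon2–taxon3: 4/18 sites differ → p ≈ 0.222222, d = −0.75 ln(1 − 0.296296) = 0.263548 ≈ 0.264.

d(taxon1,taxon2) = 0.347, d(taxon1,taxon3) = 0.441, d(taxon2,taxon3) = 0.264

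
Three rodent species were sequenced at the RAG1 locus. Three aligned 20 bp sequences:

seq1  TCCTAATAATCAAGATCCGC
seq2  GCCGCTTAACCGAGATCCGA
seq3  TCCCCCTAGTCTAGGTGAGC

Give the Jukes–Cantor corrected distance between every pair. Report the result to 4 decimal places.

seq1–seq2: 7/20 sites differ → p = 0.35, d = −0.75 ln(1 − 0.466667) = 0.471457 ≈ 0.4715.
seq1–seq3: 8/20 sites differ → p = 0.4, d = −0.75 ln(1 − 0.533333) = 0.571605 ≈ 0.5716.
seq2–seq3: 10/20 sites differ → p = 0.5, d = −0.75 ln(1 − 0.666667) = 0.823960 ≈ 0.8240.

d(seq1,seq2) = 0.4715, d(seq1,seq3) = 0.5716, d(seq2,seq3) = 0.8240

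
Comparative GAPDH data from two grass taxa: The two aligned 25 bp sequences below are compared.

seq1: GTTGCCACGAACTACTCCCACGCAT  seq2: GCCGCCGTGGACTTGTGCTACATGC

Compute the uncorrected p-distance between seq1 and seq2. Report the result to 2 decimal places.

The sequences differ at 13 of 25 positions.
p = 13/25 = 0.52.

0.52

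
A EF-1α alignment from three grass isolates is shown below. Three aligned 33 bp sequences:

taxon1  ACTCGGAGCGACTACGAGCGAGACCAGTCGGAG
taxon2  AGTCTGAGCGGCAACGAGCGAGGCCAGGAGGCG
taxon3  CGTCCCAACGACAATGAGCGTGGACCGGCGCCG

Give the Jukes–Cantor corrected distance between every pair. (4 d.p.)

d(taxon1,taxon2) = 0.2928, d(taxon1,taxon3) = 0.6254, d(taxon2,taxon3) = 0.4408

taxon1–taxon2: 8/33 sites differ → p ≈ 0.242424, d = −0.75 ln(1 − 0.323232) = 0.292820 ≈ 0.2928.
taxon1–taxon3: 14/33 sites differ → p ≈ 0.424242, d = −0.75 ln(1 − 0.565656) = 0.625439 ≈ 0.6254.
taxon2–taxon3: 11/33 sites differ → p ≈ 0.333333, d = −0.75 ln(1 − 0.444444) = 0.440839 ≈ 0.4408.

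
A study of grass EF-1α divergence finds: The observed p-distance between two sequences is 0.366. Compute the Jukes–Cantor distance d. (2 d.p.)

0.50

d = −(3/4) ln(1 − 4p/3) = −0.75 ln(1 − 0.488) = −0.75 ln(0.512)
  = −0.75 × (-0.669431) = 0.502073 substitutions/site.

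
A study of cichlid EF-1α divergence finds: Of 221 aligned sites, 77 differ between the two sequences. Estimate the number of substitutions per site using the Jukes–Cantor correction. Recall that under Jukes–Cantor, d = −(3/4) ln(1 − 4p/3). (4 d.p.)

0.4685

p = 77/221 ≈ 0.348416.
d = −(3/4) ln(1 − 4p/3) = −0.75 ln(1 − 0.464555) = −0.75 ln(0.535445)
  = −0.75 × (-0.624657) = 0.468493 substitutions/site.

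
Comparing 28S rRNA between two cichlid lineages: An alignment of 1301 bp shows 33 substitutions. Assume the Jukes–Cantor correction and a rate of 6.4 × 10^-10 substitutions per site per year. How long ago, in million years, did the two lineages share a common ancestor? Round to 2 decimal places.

p = 33/1301 ≈ 0.025365.
d = −(3/4) ln(1 − 4p/3) = −0.75 ln(1 − 0.03382) = −0.75 ln(0.96618)
  = −0.75 × (-0.034405) = 0.025804 substitutions/site.
Under a molecular clock d = 2μt, so t = d/(2μ) = 0.025804 / (2 × 6.4 × 10^-10) = 20.16 million years.

20.16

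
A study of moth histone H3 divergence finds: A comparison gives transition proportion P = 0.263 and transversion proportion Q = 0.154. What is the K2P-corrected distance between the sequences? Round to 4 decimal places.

Under the Kimura two-parameter model, d = −½ ln(1 − 2P − Q) − ¼ ln(1 − 2Q).
1 − 2P − Q = 0.32, giving −½ ln(0.32) = 0.569717.
1 − 2Q = 0.692, giving −¼ ln(0.692) = 0.092042.
d = 0.569717 + 0.092042 = 0.661759.

0.6618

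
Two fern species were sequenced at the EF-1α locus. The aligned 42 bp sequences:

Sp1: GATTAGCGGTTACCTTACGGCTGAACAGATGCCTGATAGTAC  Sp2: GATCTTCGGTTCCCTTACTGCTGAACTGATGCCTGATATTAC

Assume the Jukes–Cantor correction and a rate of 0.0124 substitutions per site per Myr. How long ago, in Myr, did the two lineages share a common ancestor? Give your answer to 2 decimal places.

The sequences differ at 7 of 42 sites (4, 5, 6, 12, 19, 27, 39), so p = 7/42 ≈ 0.166667.
d = −(3/4) ln(1 − 4p/3) = −0.75 ln(1 − 0.222223) = −0.75 ln(0.777777)
  = −0.75 × (-0.251315) = 0.188486 substitutions/site.
Under a molecular clock d = 2μt, so t = d/(2μ) = 0.188486 / (2 × 0.0124) = 7.60 Myr.

7.60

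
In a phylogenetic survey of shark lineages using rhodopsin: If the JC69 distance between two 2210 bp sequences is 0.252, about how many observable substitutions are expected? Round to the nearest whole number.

Invert JC69: p = (3/4)(1 − e^(−4d/3)) = 0.75 × (1 − e^(-0.336)) = 0.75 × (1 − 0.714623) = 0.214033.
Expected differing sites = pL ≈ 0.214033 × 2210 = 473.01293 ≈ 473.

473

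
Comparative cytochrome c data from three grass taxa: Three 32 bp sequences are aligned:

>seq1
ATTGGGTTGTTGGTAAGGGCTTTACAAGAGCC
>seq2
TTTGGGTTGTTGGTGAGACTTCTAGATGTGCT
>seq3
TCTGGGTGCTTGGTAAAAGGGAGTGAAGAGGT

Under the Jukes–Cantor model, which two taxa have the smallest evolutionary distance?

seq1–seq2: 10/32 differ, p = 0.313, d = 0.404.
seq1–seq3: 14/32 differ, p = 0.438, d = 0.657.
seq2–seq3: 14/32 differ, p = 0.438, d = 0.657.
The smallest distance is between seq1 and seq2.

seq1 and seq2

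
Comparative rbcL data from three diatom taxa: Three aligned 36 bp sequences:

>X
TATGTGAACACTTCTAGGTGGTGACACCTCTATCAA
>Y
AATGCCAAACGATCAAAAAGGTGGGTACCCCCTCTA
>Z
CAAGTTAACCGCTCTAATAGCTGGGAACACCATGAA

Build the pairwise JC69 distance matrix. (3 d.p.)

X–Y: 19/36 sites differ → p ≈ 0.527778, d = −0.75 ln(1 − 0.703704) = 0.912297 ≈ 0.912.
X–Z: 16/36 sites differ → p ≈ 0.444444, d = −0.75 ln(1 − 0.592592) = 0.673455 ≈ 0.673.
Y–Z: 14/36 sites differ → p ≈ 0.388889, d = −0.75 ln(1 − 0.518519) = 0.548166 ≈ 0.548.

d(X,Y) = 0.912, d(X,Z) = 0.673, d(Y,Z) = 0.548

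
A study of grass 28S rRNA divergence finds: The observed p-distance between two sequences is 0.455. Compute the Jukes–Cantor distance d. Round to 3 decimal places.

0.700

d = −(3/4) ln(1 − 4p/3) = −0.75 ln(1 − 0.606667) = −0.75 ln(0.393333)
  = −0.75 × (-0.933099) = 0.699824 substitutions/site.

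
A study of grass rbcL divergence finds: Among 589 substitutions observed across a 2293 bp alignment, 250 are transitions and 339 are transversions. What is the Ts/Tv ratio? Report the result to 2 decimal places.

0.74

R = 250/339 = 0.737463… ≈ 0.74 (to 2 d.p.).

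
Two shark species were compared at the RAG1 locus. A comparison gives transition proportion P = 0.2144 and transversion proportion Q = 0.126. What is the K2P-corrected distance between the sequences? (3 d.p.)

Under the Kimura two-parameter model, d = −½ ln(1 − 2P − Q) − ¼ ln(1 − 2Q).
1 − 2P − Q = 0.4452, giving −½ ln(0.4452) = 0.404616.
1 − 2Q = 0.748, giving −¼ ln(0.748) = 0.072588.
d = 0.404616 + 0.072588 = 0.477204.

0.477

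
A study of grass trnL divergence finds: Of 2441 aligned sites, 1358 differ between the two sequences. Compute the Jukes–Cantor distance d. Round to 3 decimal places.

p = 1358/2441 ≈ 0.556329.
d = −(3/4) ln(1 − 4p/3) = −0.75 ln(1 − 0.741772) = −0.75 ln(0.258228)
  = −0.75 × (-1.353912) = 1.015434 substitutions/site.

1.015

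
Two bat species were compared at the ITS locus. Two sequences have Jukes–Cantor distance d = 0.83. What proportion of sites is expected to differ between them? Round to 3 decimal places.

0.502

p = (3/4)(1 − e^(−4d/3)) = 0.75 × (1 − e^(-1.106667)) = 0.75 × (1 − 0.330659) = 0.502006.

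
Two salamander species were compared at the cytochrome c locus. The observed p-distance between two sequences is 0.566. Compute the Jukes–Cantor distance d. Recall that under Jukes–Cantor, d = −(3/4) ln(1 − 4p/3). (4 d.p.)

1.0539

d = −(3/4) ln(1 − 4p/3) = −0.75 ln(1 − 0.754667) = −0.75 ln(0.245333)
  = −0.75 × (-1.405139) = 1.053854 substitutions/site.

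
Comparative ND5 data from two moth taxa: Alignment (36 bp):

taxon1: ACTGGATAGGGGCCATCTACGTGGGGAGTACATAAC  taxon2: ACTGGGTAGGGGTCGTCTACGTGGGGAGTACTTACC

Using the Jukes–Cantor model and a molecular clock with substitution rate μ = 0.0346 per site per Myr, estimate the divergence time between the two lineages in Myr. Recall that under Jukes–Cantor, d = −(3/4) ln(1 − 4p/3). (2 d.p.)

The sequences differ at 5 of 36 sites (6, 13, 15, 32, 35), so p = 5/36 ≈ 0.138889.
d = −(3/4) ln(1 − 4p/3) = −0.75 ln(1 − 0.185185) = −0.75 ln(0.814815)
  = −0.75 × (-0.204794) = 0.153596 substitutions/site.
Under a molecular clock d = 2μt, so t = d/(2μ) = 0.153596 / (2 × 0.0346) = 2.22 Myr.

2.22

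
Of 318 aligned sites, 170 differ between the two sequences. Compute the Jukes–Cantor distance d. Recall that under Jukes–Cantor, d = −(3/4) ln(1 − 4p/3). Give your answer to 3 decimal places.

p = 170/318 ≈ 0.534591.
d = −(3/4) ln(1 − 4p/3) = −0.75 ln(1 − 0.712788) = −0.75 ln(0.287212)
  = −0.75 × (-1.247535) = 0.935651 substitutions/site.

0.936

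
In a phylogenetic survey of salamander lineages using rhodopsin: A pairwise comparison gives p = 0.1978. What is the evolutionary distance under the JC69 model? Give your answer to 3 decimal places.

d = −(3/4) ln(1 − 4p/3) = −0.75 ln(1 − 0.263733) = −0.75 ln(0.736267)
  = −0.75 × (-0.306162) = 0.229622 substitutions/site.

0.230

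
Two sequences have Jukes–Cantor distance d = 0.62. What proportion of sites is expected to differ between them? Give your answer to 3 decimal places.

0.422

p = (3/4)(1 − e^(−4d/3)) = 0.75 × (1 − e^(-0.826667)) = 0.75 × (1 − 0.437505) = 0.421871.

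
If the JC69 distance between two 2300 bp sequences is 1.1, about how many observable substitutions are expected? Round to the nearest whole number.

1327

Invert JC69: p = (3/4)(1 − e^(−4d/3)) = 0.75 × (1 − e^(-1.466667)) = 0.75 × (1 − 0.230693) = 0.576980.
Expected differing sites = pL ≈ 0.576980 × 2300 = 1327.054 ≈ 1327.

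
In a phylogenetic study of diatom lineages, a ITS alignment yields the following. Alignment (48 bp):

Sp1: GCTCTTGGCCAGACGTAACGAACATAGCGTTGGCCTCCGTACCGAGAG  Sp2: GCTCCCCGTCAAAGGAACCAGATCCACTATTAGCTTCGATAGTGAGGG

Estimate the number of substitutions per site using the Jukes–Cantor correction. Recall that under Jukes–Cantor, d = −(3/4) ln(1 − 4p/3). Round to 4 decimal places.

0.7639

The sequences differ at 23 of 48 sites, so p = 23/48 ≈ 0.479167.
d = −(3/4) ln(1 − 4p/3) = −0.75 ln(1 − 0.638889) = −0.75 ln(0.361111)
  = −0.75 × (-1.018570) = 0.763928 substitutions/site.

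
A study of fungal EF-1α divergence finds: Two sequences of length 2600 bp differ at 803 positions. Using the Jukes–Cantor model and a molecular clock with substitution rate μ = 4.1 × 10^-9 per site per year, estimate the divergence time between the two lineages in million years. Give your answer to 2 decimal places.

p = 803/2600 ≈ 0.308846.
d = −(3/4) ln(1 − 4p/3) = −0.75 ln(1 − 0.411795) = −0.75 ln(0.588205)
  = −0.75 × (-0.530680) = 0.398010 substitutions/site.
Under a molecular clock d = 2μt, so t = d/(2μ) = 0.398010 / (2 × 4.1 × 10^-9) = 48.54 million years.

48.54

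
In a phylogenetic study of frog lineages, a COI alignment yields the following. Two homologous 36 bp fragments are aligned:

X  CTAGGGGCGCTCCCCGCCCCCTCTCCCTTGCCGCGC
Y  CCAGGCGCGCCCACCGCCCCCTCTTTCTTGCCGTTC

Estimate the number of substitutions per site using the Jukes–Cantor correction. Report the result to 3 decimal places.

The sequences differ at 8 of 36 sites (2, 6, 11, 13, 25, 26, 34, 35), so p = 8/36 ≈ 0.222222.
d = −(3/4) ln(1 − 4p/3) = −0.75 ln(1 − 0.296296) = −0.75 ln(0.703704)
  = −0.75 × (-0.351397) = 0.263548 substitutions/site.

0.264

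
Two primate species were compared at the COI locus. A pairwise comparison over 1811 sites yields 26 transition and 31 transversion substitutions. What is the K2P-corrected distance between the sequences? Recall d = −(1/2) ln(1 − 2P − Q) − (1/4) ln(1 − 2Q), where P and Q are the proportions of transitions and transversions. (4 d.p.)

P = 26/1811 ≈ 0.014357 and Q = 31/1811 ≈ 0.017118.
Under the Kimura two-parameter model, d = −½ ln(1 − 2P − Q) − ¼ ln(1 − 2Q).
1 − 2P − Q = 0.954168, giving −½ ln(0.954168) = 0.023458.
1 − 2Q = 0.965764, giving −¼ ln(0.965764) = 0.008709.
d = 0.023458 + 0.008709 = 0.032167.

0.0322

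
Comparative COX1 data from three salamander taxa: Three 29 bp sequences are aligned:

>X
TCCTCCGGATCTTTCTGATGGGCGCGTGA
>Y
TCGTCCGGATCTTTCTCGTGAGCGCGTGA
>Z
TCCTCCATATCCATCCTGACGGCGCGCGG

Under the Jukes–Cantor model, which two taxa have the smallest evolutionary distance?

X–Y: 4/29 differ, p = 0.138, d = 0.152.
X–Z: 11/29 differ, p = 0.379, d = 0.529.
Y–Z: 12/29 differ, p = 0.414, d = 0.602.
The smallest distance is between X and Y.

X and Y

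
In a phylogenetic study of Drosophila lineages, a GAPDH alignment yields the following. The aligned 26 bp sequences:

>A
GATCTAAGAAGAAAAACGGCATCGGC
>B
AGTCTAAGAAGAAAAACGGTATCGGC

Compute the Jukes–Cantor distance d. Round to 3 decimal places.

The sequences differ at 3 of 26 sites (1, 2, 20), so p = 3/26 ≈ 0.115385.
d = −(3/4) ln(1 − 4p/3) = −0.75 ln(1 − 0.153847) = −0.75 ln(0.846153)
  = −0.75 × (-0.167055) = 0.125291 substitutions/site.

0.125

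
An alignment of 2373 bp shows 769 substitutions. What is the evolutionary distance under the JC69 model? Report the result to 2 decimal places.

p = 769/2373 ≈ 0.324062.
d = −(3/4) ln(1 − 4p/3) = −0.75 ln(1 − 0.432083) = −0.75 ln(0.567917)
  = −0.75 × (-0.565780) = 0.424335 substitutions/site.

0.42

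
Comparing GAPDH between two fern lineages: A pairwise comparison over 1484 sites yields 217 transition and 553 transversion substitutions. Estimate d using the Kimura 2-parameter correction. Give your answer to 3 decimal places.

0.889

P = 217/1484 ≈ 0.146226 and Q = 553/1484 ≈ 0.372642.
Under the Kimura two-parameter model, d = −½ ln(1 − 2P − Q) − ¼ ln(1 − 2Q).
1 − 2P − Q = 0.334906, giving −½ ln(0.334906) = 0.546953.
1 − 2Q = 0.254716, giving −¼ ln(0.254716) = 0.341902.
d = 0.546953 + 0.341902 = 0.888855.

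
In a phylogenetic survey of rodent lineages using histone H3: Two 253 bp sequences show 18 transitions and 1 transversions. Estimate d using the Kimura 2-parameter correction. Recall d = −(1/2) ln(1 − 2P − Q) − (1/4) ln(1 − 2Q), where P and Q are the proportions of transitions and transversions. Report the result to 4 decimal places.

0.0810

P = 18/253 ≈ 0.071146 and Q = 1/253 ≈ 0.003953.
Under the Kimura two-parameter model, d = −½ ln(1 − 2P − Q) − ¼ ln(1 − 2Q).
1 − 2P − Q = 0.853755, giving −½ ln(0.853755) = 0.079056.
1 − 2Q = 0.992094, giving −¼ ln(0.992094) = 0.001984.
d = 0.079056 + 0.001984 = 0.081040.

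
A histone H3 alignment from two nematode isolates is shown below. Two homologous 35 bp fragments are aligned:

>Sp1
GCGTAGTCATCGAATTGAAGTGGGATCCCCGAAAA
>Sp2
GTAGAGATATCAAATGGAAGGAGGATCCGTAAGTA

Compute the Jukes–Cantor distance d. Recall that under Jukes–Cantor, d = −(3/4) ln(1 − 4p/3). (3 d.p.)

The sequences differ at 14 of 35 sites, so p = 14/35 = 0.4.
d = −(3/4) ln(1 − 4p/3) = −0.75 ln(1 − 0.533333) = −0.75 ln(0.466667)
  = −0.75 × (-0.762139) = 0.571604 substitutions/site.

0.572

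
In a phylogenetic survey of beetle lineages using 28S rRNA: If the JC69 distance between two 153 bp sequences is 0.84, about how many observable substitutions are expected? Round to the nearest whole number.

77

Invert JC69: p = (3/4)(1 − e^(−4d/3)) = 0.75 × (1 − e^(-1.12)) = 0.75 × (1 − 0.326280) = 0.505290.
Expected differing sites = pL ≈ 0.505290 × 153 = 77.30937 ≈ 77.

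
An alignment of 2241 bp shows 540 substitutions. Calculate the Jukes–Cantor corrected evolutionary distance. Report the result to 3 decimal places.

p = 540/2241 ≈ 0.240964.
d = −(3/4) ln(1 − 4p/3) = −0.75 ln(1 − 0.321285) = −0.75 ln(0.678715)
  = −0.75 × (-0.387554) = 0.290666 substitutions/site.

0.291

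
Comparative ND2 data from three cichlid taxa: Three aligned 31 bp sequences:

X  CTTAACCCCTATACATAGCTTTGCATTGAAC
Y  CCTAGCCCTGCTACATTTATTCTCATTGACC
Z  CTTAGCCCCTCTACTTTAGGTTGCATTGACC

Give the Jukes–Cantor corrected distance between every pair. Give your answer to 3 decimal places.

d(X,Y) = 0.481, d(X,Z) = 0.316, d(Y,Z) = 0.367

X–Y: 11/31 sites differ → p ≈ 0.354839, d = −0.75 ln(1 − 0.473119) = 0.480585 ≈ 0.481.
X–Z: 8/31 sites differ → p ≈ 0.258065, d = −0.75 ln(1 − 0.344087) = 0.316295 ≈ 0.316.
Y–Z: 9/31 sites differ → p ≈ 0.290323, d = −0.75 ln(1 − 0.387097) = 0.367161 ≈ 0.367.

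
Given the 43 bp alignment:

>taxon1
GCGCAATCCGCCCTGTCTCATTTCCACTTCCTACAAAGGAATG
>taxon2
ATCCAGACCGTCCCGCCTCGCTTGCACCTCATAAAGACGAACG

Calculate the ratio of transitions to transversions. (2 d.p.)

Transitions are A↔G and C↔T; transversions are all other mismatches.
Transitions: 11. Transversions: 6.
R = 11/6 = 1.833333… ≈ 1.83 (to 2 d.p.).

1.83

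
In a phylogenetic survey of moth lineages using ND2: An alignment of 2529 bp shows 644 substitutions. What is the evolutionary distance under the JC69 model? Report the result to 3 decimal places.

0.311

p = 644/2529 ≈ 0.254646.
d = −(3/4) ln(1 − 4p/3) = −0.75 ln(1 − 0.339528) = −0.75 ln(0.660472)
  = −0.75 × (-0.414801) = 0.311101 substitutions/site.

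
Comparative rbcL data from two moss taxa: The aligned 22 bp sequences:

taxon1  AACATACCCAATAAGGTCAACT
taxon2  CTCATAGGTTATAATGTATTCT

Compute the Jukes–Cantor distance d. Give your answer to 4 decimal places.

The sequences differ at 10 of 22 sites (1, 2, 7, 8, 9, 10, 15, 18, 19, 20), so p = 10/22 ≈ 0.454545.
d = −(3/4) ln(1 − 4p/3) = −0.75 ln(1 − 0.60606) = −0.75 ln(0.39394)
  = −0.75 × (-0.931557) = 0.698668 substitutions/site.

0.6987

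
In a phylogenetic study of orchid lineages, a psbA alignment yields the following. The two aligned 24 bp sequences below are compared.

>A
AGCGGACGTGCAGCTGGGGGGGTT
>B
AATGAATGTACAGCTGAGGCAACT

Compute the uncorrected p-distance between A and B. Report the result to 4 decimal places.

0.4167

The sequences differ at 10 of 24 positions (sites 2, 3, 5, 7, 10, 17, 20, 21, 22, 23).
p = 10/24 = 0.416666… ≈ 0.4167 (to 4 d.p.).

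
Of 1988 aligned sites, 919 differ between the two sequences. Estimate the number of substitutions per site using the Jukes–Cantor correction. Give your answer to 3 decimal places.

0.719

p = 919/1988 ≈ 0.462274.
d = −(3/4) ln(1 − 4p/3) = −0.75 ln(1 − 0.616365) = −0.75 ln(0.383635)
  = −0.75 × (-0.958064) = 0.718548 substitutions/site.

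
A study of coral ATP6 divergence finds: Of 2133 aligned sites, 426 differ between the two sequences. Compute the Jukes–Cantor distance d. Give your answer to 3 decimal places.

0.232

p = 426/2133 ≈ 0.199719.
d = −(3/4) ln(1 − 4p/3) = −0.75 ln(1 − 0.266292) = −0.75 ln(0.733708)
  = −0.75 × (-0.309644) = 0.232233 substitutions/site.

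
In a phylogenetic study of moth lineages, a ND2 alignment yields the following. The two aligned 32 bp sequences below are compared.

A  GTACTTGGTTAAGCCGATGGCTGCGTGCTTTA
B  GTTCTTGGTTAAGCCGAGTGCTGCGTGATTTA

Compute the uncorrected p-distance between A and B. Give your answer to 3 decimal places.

0.125

The sequences differ at 4 of 32 positions (sites 3, 18, 19, 28).
p = 4/32 = 0.125.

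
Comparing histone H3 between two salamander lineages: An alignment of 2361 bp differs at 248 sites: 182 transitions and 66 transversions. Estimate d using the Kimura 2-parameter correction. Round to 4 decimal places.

P = 182/2361 ≈ 0.077086 and Q = 66/2361 ≈ 0.027954.
Under the Kimura two-parameter model, d = −½ ln(1 − 2P − Q) − ¼ ln(1 − 2Q).
1 − 2P − Q = 0.817874, giving −½ ln(0.817874) = 0.100523.
1 − 2Q = 0.944092, giving −¼ ln(0.944092) = 0.014383.
d = 0.100523 + 0.014383 = 0.114906.

0.1149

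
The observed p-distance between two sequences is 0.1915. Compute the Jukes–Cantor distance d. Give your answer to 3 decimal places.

d = −(3/4) ln(1 − 4p/3) = −0.75 ln(1 − 0.255333) = −0.75 ln(0.744667)
  = −0.75 × (-0.294818) = 0.221114 substitutions/site.

0.221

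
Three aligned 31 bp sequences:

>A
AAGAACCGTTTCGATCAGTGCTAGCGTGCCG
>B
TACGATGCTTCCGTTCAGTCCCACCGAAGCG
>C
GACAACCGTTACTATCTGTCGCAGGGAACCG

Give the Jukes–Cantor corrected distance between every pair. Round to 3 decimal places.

d(A,B) = 0.691, d(A,C) = 0.481, d(B,C) = 0.614

A–B: 14/31 sites differ → p ≈ 0.451613, d = −0.75 ln(1 − 0.602151) = 0.691262 ≈ 0.691.
A–C: 11/31 sites differ → p ≈ 0.354839, d = −0.75 ln(1 − 0.473119) = 0.480585 ≈ 0.481.
B–C: 13/31 sites differ → p ≈ 0.419355, d = −0.75 ln(1 − 0.55914) = 0.614271 ≈ 0.614.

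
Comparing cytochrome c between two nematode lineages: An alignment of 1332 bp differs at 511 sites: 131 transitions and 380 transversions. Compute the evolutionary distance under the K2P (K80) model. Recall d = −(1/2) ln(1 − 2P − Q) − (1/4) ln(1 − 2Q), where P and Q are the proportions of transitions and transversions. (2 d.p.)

0.54

P = 131/1332 ≈ 0.098348 and Q = 380/1332 ≈ 0.285285.
Under the Kimura two-parameter model, d = −½ ln(1 − 2P − Q) − ¼ ln(1 − 2Q).
1 − 2P − Q = 0.518019, giving −½ ln(0.518019) = 0.328872.
1 − 2Q = 0.42943, giving −¼ ln(0.42943) = 0.211324.
d = 0.328872 + 0.211324 = 0.540196.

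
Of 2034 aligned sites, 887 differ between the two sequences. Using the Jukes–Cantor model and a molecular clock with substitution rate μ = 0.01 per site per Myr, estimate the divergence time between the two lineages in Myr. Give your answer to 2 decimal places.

p = 887/2034 ≈ 0.436087.
d = −(3/4) ln(1 − 4p/3) = −0.75 ln(1 − 0.581449) = −0.75 ln(0.418551)
  = −0.75 × (-0.870957) = 0.653218 substitutions/site.
Under a molecular clock d = 2μt, so t = d/(2μ) = 0.653218 / (2 × 0.01) = 32.66 Myr.

32.66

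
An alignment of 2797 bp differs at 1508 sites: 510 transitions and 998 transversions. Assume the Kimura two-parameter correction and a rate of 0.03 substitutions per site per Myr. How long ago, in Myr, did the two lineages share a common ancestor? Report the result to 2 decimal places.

15.86

P = 510/2797 ≈ 0.182338 and Q = 998/2797 ≈ 0.356811.
Under the Kimura two-parameter model, d = −½ ln(1 − 2P − Q) − ¼ ln(1 − 2Q).
1 − 2P − Q = 0.278513, giving −½ ln(0.278513) = 0.639145.
1 − 2Q = 0.286378, giving −¼ ln(0.286378) = 0.312611.
d = 0.639145 + 0.312611 = 0.951756.
Under a molecular clock d = 2μt, so t = d/(2μ) = 0.951756 / (2 × 0.03) = 15.86 Myr.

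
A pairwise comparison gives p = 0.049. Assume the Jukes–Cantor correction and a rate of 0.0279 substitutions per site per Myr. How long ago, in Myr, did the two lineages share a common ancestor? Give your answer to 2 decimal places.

0.91

d = −(3/4) ln(1 − 4p/3) = −0.75 ln(1 − 0.065333) = −0.75 ln(0.934667)
  = −0.75 × (-0.067565) = 0.050674 substitutions/site.
Under a molecular clock d = 2μt, so t = d/(2μ) = 0.050674 / (2 × 0.0279) = 0.91 Myr.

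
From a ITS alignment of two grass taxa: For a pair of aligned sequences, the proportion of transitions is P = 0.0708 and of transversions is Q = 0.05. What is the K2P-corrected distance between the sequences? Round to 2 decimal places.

0.13

Under the Kimura two-parameter model, d = −½ ln(1 − 2P − Q) − ¼ ln(1 − 2Q).
1 − 2P − Q = 0.8084, giving −½ ln(0.8084) = 0.106349.
1 − 2Q = 0.9, giving −¼ ln(0.9) = 0.026340.
d = 0.106349 + 0.026340 = 0.132689.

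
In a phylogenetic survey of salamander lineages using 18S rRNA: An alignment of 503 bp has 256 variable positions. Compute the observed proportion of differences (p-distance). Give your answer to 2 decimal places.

p = 256/503 = 0.508946… ≈ 0.51 (to 2 d.p.).

0.51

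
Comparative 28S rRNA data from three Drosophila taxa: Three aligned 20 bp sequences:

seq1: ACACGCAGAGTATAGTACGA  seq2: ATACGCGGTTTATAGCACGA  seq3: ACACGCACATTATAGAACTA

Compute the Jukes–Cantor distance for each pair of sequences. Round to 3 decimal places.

d(seq1,seq2) = 0.304, d(seq1,seq3) = 0.233, d(seq2,seq3) = 0.383

seq1–seq2: 5/20 sites differ → p = 0.25, d = −0.75 ln(1 − 0.333333) = 0.304098 ≈ 0.304.
seq1–seq3: 4/20 sites differ → p = 0.2, d = −0.75 ln(1 − 0.266667) = 0.232617 ≈ 0.233.
seq2–seq3: 6/20 sites differ → p = 0.3, d = −0.75 ln(1 − 0.4) = 0.383119 ≈ 0.383.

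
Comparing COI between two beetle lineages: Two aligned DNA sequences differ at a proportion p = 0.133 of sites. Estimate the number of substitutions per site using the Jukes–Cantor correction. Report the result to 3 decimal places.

d = −(3/4) ln(1 − 4p/3) = −0.75 ln(1 − 0.177333) = −0.75 ln(0.822667)
  = −0.75 × (-0.195204) = 0.146403 substitutions/site.

0.146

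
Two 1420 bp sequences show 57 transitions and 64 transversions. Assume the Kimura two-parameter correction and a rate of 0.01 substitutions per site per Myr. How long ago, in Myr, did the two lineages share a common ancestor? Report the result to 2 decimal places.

4.53

P = 57/1420 ≈ 0.040141 and Q = 64/1420 ≈ 0.04507.
Under the Kimura two-parameter model, d = −½ ln(1 − 2P − Q) − ¼ ln(1 − 2Q).
1 − 2P − Q = 0.874648, giving −½ ln(0.874648) = 0.066967.
1 − 2Q = 0.90986, giving −¼ ln(0.90986) = 0.023616.
d = 0.066967 + 0.023616 = 0.090583.
Under a molecular clock d = 2μt, so t = d/(2μ) = 0.090583 / (2 × 0.01) = 4.53 Myr.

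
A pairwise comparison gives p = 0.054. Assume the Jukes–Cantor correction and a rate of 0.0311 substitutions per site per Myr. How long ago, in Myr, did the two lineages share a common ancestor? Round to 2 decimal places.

0.90

d = −(3/4) ln(1 − 4p/3) = −0.75 ln(1 − 0.072) = −0.75 ln(0.928)
  = −0.75 × (-0.074724) = 0.056043 substitutions/site.
Under a molecular clock d = 2μt, so t = d/(2μ) = 0.056043 / (2 × 0.0311) = 0.90 Myr.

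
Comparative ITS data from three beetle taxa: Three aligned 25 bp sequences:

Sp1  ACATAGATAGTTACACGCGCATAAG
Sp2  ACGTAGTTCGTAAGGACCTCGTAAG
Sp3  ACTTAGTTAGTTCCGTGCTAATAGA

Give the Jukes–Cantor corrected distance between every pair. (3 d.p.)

Sp1–Sp2: 10/25 sites differ → p = 0.4, d = −0.75 ln(1 − 0.533333) = 0.571605 ≈ 0.572.
Sp1–Sp3: 9/25 sites differ → p = 0.36, d = −0.75 ln(1 − 0.48) = 0.490445 ≈ 0.490.
Sp2–Sp3: 11/25 sites differ → p = 0.44, d = −0.75 ln(1 − 0.586667) = 0.662626 ≈ 0.663.

d(Sp1,Sp2) = 0.572, d(Sp1,Sp3) = 0.490, d(Sp2,Sp3) = 0.663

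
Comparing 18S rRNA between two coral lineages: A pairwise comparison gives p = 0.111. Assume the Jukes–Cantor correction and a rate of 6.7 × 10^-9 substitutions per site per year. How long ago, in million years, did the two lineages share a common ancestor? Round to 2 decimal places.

8.96

d = −(3/4) ln(1 − 4p/3) = −0.75 ln(1 − 0.148) = −0.75 ln(0.852)
  = −0.75 × (-0.160169) = 0.120127 substitutions/site.
Under a molecular clock d = 2μt, so t = d/(2μ) = 0.120127 / (2 × 6.7 × 10^-9) = 8.96 million years.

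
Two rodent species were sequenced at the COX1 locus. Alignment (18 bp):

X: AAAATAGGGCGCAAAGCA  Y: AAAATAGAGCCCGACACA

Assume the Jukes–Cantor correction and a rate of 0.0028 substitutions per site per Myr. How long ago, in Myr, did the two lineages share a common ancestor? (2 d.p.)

61.96

The sequences differ at 5 of 18 sites (8, 11, 13, 15, 16), so p = 5/18 ≈ 0.277778.
d = −(3/4) ln(1 − 4p/3) = −0.75 ln(1 − 0.370371) = −0.75 ln(0.629629)
  = −0.75 × (-0.462625) = 0.346969 substitutions/site.
Under a molecular clock d = 2μt, so t = d/(2μ) = 0.346969 / (2 × 0.0028) = 61.96 Myr.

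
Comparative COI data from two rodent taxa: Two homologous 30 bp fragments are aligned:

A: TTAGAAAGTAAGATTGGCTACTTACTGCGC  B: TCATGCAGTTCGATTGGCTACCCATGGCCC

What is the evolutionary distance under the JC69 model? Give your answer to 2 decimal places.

The sequences differ at 11 of 30 sites, so p = 11/30 ≈ 0.366667.
d = −(3/4) ln(1 − 4p/3) = −0.75 ln(1 − 0.488889) = −0.75 ln(0.511111)
  = −0.75 × (-0.671168) = 0.503376 substitutions/site.

0.50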